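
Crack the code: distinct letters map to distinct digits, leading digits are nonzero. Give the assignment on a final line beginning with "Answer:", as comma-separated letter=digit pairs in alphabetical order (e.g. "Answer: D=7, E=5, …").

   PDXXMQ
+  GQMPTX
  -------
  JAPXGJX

Step 1. [col 1: Q + X ≡ X (mod 10)] in column 1 we have Q+X≡X with carry-in 0; given nothing yet and all letters distinct, none taken yet, that pins Q to 0, so Q=0.
Step 2. [J] adding two 6-digit numbers gives at most 6+1 digits, and here it does — J is that final carry and must be 1. So J=1.
Step 3. [col 1: Q + X ≡ X (mod 10)] several values work for X in column 1 (Q + X ≡ X (mod 10), carry-in 0); try X=6. So X=6.
Step 4. [col 2: M + T ≡ J (mod 10)] no forcing yet in column 2 (carry-in 0); M=9 is free and consistent — try it. So M=9.
Step 5. [col 2: M + T ≡ J (mod 10)] column 2 reads M+T+carry(0)=J with M=9, J=1; with digits 0,1,6,9 already taken and all letters distinct, the only value for T is 2 ⇒ T=2.
Step 6. [col 3: X + P ≡ G (mod 10)] column 3 (X + P ≡ G (mod 10), carry-in 1) doesn't pin P yet; pick P=8 and continue. So P=8.
Step 7. [col 3: X + P ≡ G (mod 10)] column 3 reads X+P+carry(1)=G with X=6, P=8; with digits 0,1,2,6,8,9 already taken and all letters distinct, the only value for G is 5, so G=5.
Step 8. [col 5: D + Q ≡ P (mod 10)] in column 5 we have D+Q≡P with carry-in 1; given Q=0, P=8 and digits 0,1,2,5,6,8,9 already taken and all letters distinct, that pins D to 7 ⇒ D=7.
Step 9. [col 6: P + G ≡ A (mod 10)] column 6: given P=8, G=5, carry-in 0, and digits 0,1,2,5,6,7,8,9 already taken and all letters distinct, P+G≡A (mod 10) forces A=3. So A=3.

Answer: A=3, D=7, G=5, J=1, M=9, P=8, Q=0, T=2, X=6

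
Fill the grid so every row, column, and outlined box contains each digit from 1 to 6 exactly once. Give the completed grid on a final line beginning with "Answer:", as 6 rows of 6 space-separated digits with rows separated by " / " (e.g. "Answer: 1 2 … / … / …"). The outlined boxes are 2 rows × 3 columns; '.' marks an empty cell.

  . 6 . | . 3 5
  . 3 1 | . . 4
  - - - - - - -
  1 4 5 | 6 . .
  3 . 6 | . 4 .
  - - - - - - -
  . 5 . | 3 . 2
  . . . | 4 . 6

Step 1. [r2c4∈{2}] r2c4 has the single candidate 2. So r2c4=2.
Step 2. [r6c1∈{2}] r6c1's peers cover all but 2, so r6c1=2.
Step 3. [r1c1∈{4}] r1c1's peers cover all but 4 ⇒ r1c1=4.
Step 4. [r5c5∈{1}] only 1 remains possible at r5c5, so r5c5=1.
Step 5. [r1c4∈{1}] nothing but 1 survives at r1c4 ⇒ r1c4=1.
Step 6. [r2c5∈{6}] nothing but 6 survives at r2c5 ⇒ r2c5=6.
Step 7. [r4c6∈{1}] nothing but 1 survives at r4c6. So r4c6=1.
Step 8. [r6c3∈{3}] r6c3 has the single candidate 3, so r6c3=3.
Step 9. [r2c1∈{5}] only 5 remains possible at r2c1 ⇒ r2c1=5.
Step 10. [r1c3∈{2}] r1c3 has the single candidate 2, so r1c3=2.
Step 11. [r6c5∈{5}] r6c5's peers cover all but 5, so r6c5=5.
Step 12. [r4c4∈{5}] r4c4's peers cover all but 5 ⇒ r4c4=5.
Step 13. [r5c3∈{4}] nothing but 4 survives at r5c3 ⇒ r5c3=4.
Step 14. [r3c6∈{3}] nothing but 3 survives at r3c6 ⇒ r3c6=3.
Step 15. [r6c2∈{1}] r6c2 is down to just 1. So r6c2=1.
Step 16. [r5c1∈{6}] r5c1's peers cover all but 6 ⇒ r5c1=6.
Step 17. [r3c5∈{2}] r3c5 is down to just 2. So r3c5=2.
Step 18. [r4c2∈{2}] nothing but 2 survives at r4c2 ⇒ r4c2=2.

Answer: 4 6 2 1 3 5 / 5 3 1 2 6 4 / 1 4 5 6 2 3 / 3 2 6 5 4 1 / 6 5 4 3 1 2 / 2 1 3 4 5 6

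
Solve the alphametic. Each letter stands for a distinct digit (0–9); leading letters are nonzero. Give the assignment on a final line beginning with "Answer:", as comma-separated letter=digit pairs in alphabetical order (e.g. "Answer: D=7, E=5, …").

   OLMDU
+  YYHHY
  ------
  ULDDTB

Step 1. [col 1: U + Y ≡ B (mod 10)] column 1 (U + Y ≡ B (mod 10), carry-in 0) doesn't pin B yet; pick B=8 and continue, so B=8.
Step 2. [col 1: U + Y ≡ B (mod 10)] column 1 (U + Y ≡ B (mod 10), carry-in 0) doesn't pin Y yet; pick Y=7 and continue ⇒ Y=7.
Step 3. [col 1: U + Y ≡ B (mod 10)] column 1 reads U+Y+carry(0)=B with Y=7, B=8; with digits 7,8 already taken and all letters distinct, the only value for U is 1. So U=1.
Step 4. [col 2: D + H ≡ T (mod 10)] several values work for D in column 2 (D + H ≡ T (mod 10), carry-in 0); try D=2. So D=2.
Step 5. [col 2: D + H ≡ T (mod 10)] several values work for T in column 2 (D + H ≡ T (mod 10), carry-in 0); try T=5, so T=5.
Step 6. [col 2: D + H ≡ T (mod 10)] column 2 reads D+H+carry(0)=T with D=2, T=5; with digits 1,2,5,7,8 already taken and all letters distinct, the only value for H is 3 ⇒ H=3.
Step 7. [col 3: M + H ≡ D (mod 10)] column 3 reads M+H+carry(0)=D with H=3, D=2; with digits 1,2,3,5,7,8 already taken and all letters distinct, the only value for M is 9 ⇒ M=9.
Step 8. [col 4: L + Y ≡ D (mod 10)] column 4: given Y=7, D=2, carry-in 1, and digits 1,2,3,5,7,8,9 already taken and all letters distinct, L+Y≡D (mod 10) forces L=4, so L=4.
Step 9. [col 5: O + Y ≡ L (mod 10)] column 5: given Y=7, L=4, carry-in 1, and digits 1,2,3,4,5,7,8,9 already taken and all letters distinct, O+Y≡L (mod 10) forces O=6. So O=6.

Answer: B=8, D=2, H=3, L=4, M=9, O=6, T=5, U=1, Y=7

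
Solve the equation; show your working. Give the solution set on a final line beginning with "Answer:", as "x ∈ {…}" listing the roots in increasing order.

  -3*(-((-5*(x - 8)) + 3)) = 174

Step 1. [-3*(-((-5*(x - 8)) + 3)) = 174] leading coefficient -3: divide by -3. So div: -((-5*(x - 8)) + 3) = -58.
Step 2. [-((-5*(x - 8)) + 3) = -58] flip signs both sides, so neg: (-5*(x - 8)) + 3 = 58.
Step 3. [(-5*(x - 8)) + 3 = 58] subtract 3: x sits inside (… + 3). So sub: -5*(x - 8) = 55.
Step 4. [-5*(x - 8) = 55] -5 out front; divide by -5 ⇒ div: x - 8 = -11.
Step 5. [x - 8 = -11] the outer -8 inverts by adding 8, so sub: x = -3.

Answer: x ∈ {-3}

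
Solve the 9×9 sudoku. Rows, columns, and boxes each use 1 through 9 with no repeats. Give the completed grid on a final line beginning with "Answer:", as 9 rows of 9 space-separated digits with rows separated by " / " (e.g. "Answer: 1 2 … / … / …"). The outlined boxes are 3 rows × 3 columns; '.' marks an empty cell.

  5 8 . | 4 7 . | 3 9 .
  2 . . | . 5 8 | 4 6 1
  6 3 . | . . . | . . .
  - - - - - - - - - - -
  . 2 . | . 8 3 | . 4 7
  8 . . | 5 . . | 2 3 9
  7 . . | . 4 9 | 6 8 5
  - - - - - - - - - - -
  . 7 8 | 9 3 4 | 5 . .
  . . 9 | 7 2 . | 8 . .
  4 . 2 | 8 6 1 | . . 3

Step 1. [r6c2∈{1}] r6c2 has the single candidate 1 ⇒ r6c2=1.
Step 2. [r3c6∈{2}] r3c6's peers cover all but 2 ⇒ r3c6=2.
Step 3. [r3c4∈{1}] nothing but 1 survives at r3c4, so r3c4=1.
Step 4. [r8c2∈{5,6}] 6 has one home in box 7: r8c2, so r8c2=6.
Step 5. [r3c7∈{7}] nothing but 7 survives at r3c7. So r3c7=7.
Step 6. [r8c8∈{1}] r8c8 is down to just 1. So r8c8=1.
Step 7. [r4c4∈{6}] r4c4 is down to just 6 ⇒ r4c4=6.
Step 8. [r1c9∈{2}] only 2 remains possible at r1c9, so r1c9=2.
Step 9. [r5c3∈{4,6}] across row 5, 6 lands solely at r5c3. So r5c3=6.
Step 10. [r3c3∈{4}] r3c3 has the single candidate 4 ⇒ r3c3=4.
Step 11. [r9c7∈{9}] r9c7 is down to just 9 ⇒ r9c7=9.
Step 12. [r3c8∈{5}] only 5 remains possible at r3c8 ⇒ r3c8=5.
Step 13. [r6c3∈{3}] r6c3's peers cover all but 3. So r6c3=3.
Step 14. [r3c5∈{9}] r3c5's peers cover all but 9, so r3c5=9.
Step 15. [r8c1∈{3}] nothing but 3 survives at r8c1. So r8c1=3.
Step 16. [r5c6∈{7}] only 7 remains possible at r5c6, so r5c6=7.
Step 17. [r6c4∈{2}] only 2 remains possible at r6c4 ⇒ r6c4=2.
Step 18. [r4c1∈{9}] nothing but 9 survives at r4c1 ⇒ r4c1=9.
Step 19. [r9c8∈{7}] r9c8's peers cover all but 7 ⇒ r9c8=7.
Step 20. [r7c1∈{1}] only 1 remains possible at r7c1 ⇒ r7c1=1.
Step 21. [r1c3∈{1}] nothing but 1 survives at r1c3 ⇒ r1c3=1.
Step 22. [r7c9∈{6}] only 6 remains possible at r7c9 ⇒ r7c9=6.
Step 23. [r1c6∈{6}] r1c6 has the single candidate 6. So r1c6=6.
Step 24. [r9c2∈{5}] r9c2's peers cover all but 5 ⇒ r9c2=5.
Step 25. [r2c3∈{7}] r2c3 has the single candidate 7 ⇒ r2c3=7.
Step 26. [r4c7∈{1}] r4c7 is down to just 1. So r4c7=1.
Step 27. [r4c3∈{5}] r4c3's peers cover all but 5, so r4c3=5.
Step 28. [r5c2∈{4}] nothing but 4 survives at r5c2 ⇒ r5c2=4.
Step 29. [r2c4∈{3}] r2c4 has the single candidate 3, so r2c4=3.
Step 30. [r8c6∈{5}] r8c6 is down to just 5, so r8c6=5.
Step 31. [r8c9∈{4}] nothing but 4 survives at r8c9. So r8c9=4.
Step 32. [r2c2∈{9}] r2c2 has the single candidate 9, so r2c2=9.
Step 33. [r3c9∈{8}] nothing but 8 survives at r3c9 ⇒ r3c9=8.
Step 34. [r5c5∈{1}] r5c5's peers cover all but 1 ⇒ r5c5=1.
Step 35. [r7c8∈{2}] r7c8 has the single candidate 2, so r7c8=2.

Answer: 5 8 1 4 7 6 3 9 2 / 2 9 7 3 5 8 4 6 1 / 6 3 4 1 9 2 7 5 8 / 9 2 5 6 8 3 1 4 7 / 8 4 6 5 1 7 2 3 9 / 7 1 3 2 4 9 6 8 5 / 1 7 8 9 3 4 5 2 6 / 3 6 9 7 2 5 8 1 4 / 4 5 2 8 6 1 9 7 3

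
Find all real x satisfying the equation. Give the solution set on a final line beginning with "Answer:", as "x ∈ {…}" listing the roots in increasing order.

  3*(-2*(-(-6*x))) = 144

Step 1. [3*(-2*(-(-6*x))) = 144] 3·(inner) — divide through by 3. So div: -2*(-(-6*x)) = 48.
Step 2. [-2*(-(-6*x)) = 48] -2·(inner) — divide through by -2 ⇒ div: -(-6*x) = -24.
Step 3. [-(-6*x) = -24] LHS negated; negate both sides, so neg: -6*x = 24.
Step 4. [-6*x = 24] -6 out front; divide by -6 ⇒ div: x = -4.

Answer: x ∈ {-4}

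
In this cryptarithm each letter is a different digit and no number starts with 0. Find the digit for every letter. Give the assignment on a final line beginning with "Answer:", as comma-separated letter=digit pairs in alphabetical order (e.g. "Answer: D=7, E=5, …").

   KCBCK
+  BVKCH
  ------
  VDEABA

Step 1. [V] V is the leading digit of a 6-digit sum of two 5-digit numbers; the final carry is exactly 1 ⇒ V=1.
Step 2. [col 1: K + H ≡ A (mod 10)] A=4 is one option consistent with column 1 (K + H ≡ A (mod 10), carry-in 0) — take it, so A=4.
Step 3. [col 1: K + H ≡ A (mod 10)] several values work for K in column 1 (K + H ≡ A (mod 10), carry-in 0); try K=8. So K=8.
Step 4. [col 1: K + H ≡ A (mod 10)] from column 1 (K=8, A=4, carry-in 0, digits 1,4,8 already taken and all letters distinct): H must equal 6. So H=6.
Step 5. [col 2: C + C ≡ B (mod 10)] B=5 is one option consistent with column 2 (C + C ≡ B (mod 10), carry-in 1) — take it. So B=5.
Step 6. [col 2: C + C ≡ B (mod 10)] column 2 (C + C ≡ B (mod 10), carry-in 1) doesn't pin C yet; pick C=7 and continue, so C=7.
Step 7. [col 4: C + V ≡ E (mod 10)] from column 4 (C=7, V=1, carry-in 1, digits 1,4,5,6,7,8 already taken and all letters distinct): E must equal 9. So E=9.
Step 8. [col 5: K + B ≡ D (mod 10)] column 5 reads K+B+carry(0)=D with K=8, B=5; with digits 1,4,5,6,7,8,9 already taken and all letters distinct, the only value for D is 3. So D=3.

Answer: A=4, B=5, C=7, D=3, E=9, H=6, K=8, V=1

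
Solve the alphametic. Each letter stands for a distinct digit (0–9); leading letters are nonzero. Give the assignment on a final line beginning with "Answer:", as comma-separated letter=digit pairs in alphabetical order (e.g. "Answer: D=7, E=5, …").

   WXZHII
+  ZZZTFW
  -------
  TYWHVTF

Step 1. [col 1: I + W ≡ F (mod 10)] column 1 (I + W ≡ F (mod 10), carry-in 0) doesn't pin I yet; pick I=2 and continue ⇒ I=2.
Step 2. [T] T is the leading digit of a 7-digit sum of two 6-digit numbers; the final carry is exactly 1, so T=1.
Step 3. [col 1: I + W ≡ F (mod 10)] several values work for F in column 1 (I + W ≡ F (mod 10), carry-in 0); try F=9, so F=9.
Step 4. [col 1: I + W ≡ F (mod 10)] column 1 reads I+W+carry(0)=F with I=2, F=9; with digits 1,2,9 already taken and all letters distinct, the only value for W is 7 ⇒ W=7.
Step 5. [col 3: H + T ≡ V (mod 10)] no forcing yet in column 3 (carry-in 1); V=8 is free and consistent — try it. So V=8.
Step 6. [col 3: H + T ≡ V (mod 10)] column 3: given T=1, V=8, carry-in 1, and digits 1,2,7,8,9 already taken and all letters distinct, H+T≡V (mod 10) forces H=6, so H=6.
Step 7. [col 4: Z + Z ≡ H (mod 10)] in column 4 we have Z+Z≡H with carry-in 0; given H=6 and digits 1,2,6,7,8,9 already taken and all letters distinct, that pins Z to 3. So Z=3.
Step 8. [col 5: X + Z ≡ W (mod 10)] column 5 reads X+Z+carry(0)=W with Z=3, W=7; with digits 1,2,3,6,7,8,9 already taken and all letters distinct, the only value for X is 4. So X=4.
Step 9. [col 6: W + Z ≡ Y (mod 10)] column 6 reads W+Z+carry(0)=Y with W=7, Z=3; with digits 1,2,3,4,6,7,8,9 already taken and all letters distinct, the only value for Y is 0. So Y=0.

Answer: F=9, H=6, I=2, T=1, V=8, W=7, X=4, Y=0, Z=3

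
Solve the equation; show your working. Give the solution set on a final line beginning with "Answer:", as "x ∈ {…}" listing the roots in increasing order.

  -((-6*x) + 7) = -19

Step 1. [-((-6*x) + 7) = -19] LHS negated; negate both sides ⇒ neg: (-6*x) + 7 = 19.
Step 2. [(-6*x) + 7 = 19] peel the +7: subtract 7 from each side. So sub: -6*x = 12.
Step 3. [-6*x = 12] LHS = -6·(…); ÷-6 both sides. So div: x = -2.

Answer: x ∈ {-2}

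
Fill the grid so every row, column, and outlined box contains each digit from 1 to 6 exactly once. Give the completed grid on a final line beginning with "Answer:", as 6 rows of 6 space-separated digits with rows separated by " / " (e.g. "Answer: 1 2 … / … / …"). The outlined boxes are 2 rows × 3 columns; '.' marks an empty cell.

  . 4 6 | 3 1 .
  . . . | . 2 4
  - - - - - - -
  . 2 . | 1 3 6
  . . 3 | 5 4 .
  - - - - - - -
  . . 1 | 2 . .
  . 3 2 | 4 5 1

Step 1. [r2c3∈{5}] nothing but 5 survives at r2c3 ⇒ r2c3=5.
Step 2. [r5c1∈{4,5,6}] row 5 places 4 nowhere but r5c1, so r5c1=4.
Step 3. [r2c2∈{1}] nothing but 1 survives at r2c2. So r2c2=1.
Step 4. [r6c1∈{6}] nothing but 6 survives at r6c1. So r6c1=6.
Step 5. [r2c1∈{3}] r2c1 is down to just 3 ⇒ r2c1=3.
Step 6. [r3c1∈{5}] r3c1 has the single candidate 5 ⇒ r3c1=5.
Step 7. [r2c4∈{6}] r2c4's peers cover all but 6 ⇒ r2c4=6.
Step 8. [r4c1∈{1}] nothing but 1 survives at r4c1, so r4c1=1.
Step 9. [r1c6∈{5}] only 5 remains possible at r1c6. So r1c6=5.
Step 10. [r5c6∈{3}] nothing but 3 survives at r5c6, so r5c6=3.
Step 11. [r4c6∈{2}] nothing but 2 survives at r4c6, so r4c6=2.
Step 12. [r3c3∈{4}] r3c3 has the single candidate 4. So r3c3=4.
Step 13. [r1c1∈{2}] r1c1's peers cover all but 2. So r1c1=2.
Step 14. [r4c2∈{6}] r4c2 has the single candidate 6, so r4c2=6.
Step 15. [r5c5∈{6}] r5c5 has the single candidate 6. So r5c5=6.
Step 16. [r5c2∈{5}] nothing but 5 survives at r5c2. So r5c2=5.

Answer: 2 4 6 3 1 5 / 3 1 5 6 2 4 / 5 2 4 1 3 6 / 1 6 3 5 4 2 / 4 5 1 2 6 3 / 6 3 2 4 5 1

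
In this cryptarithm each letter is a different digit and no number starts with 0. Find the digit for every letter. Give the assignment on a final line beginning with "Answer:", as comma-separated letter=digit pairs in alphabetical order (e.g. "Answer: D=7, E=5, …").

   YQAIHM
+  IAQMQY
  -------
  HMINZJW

Step 1. [col 1: M + Y ≡ W (mod 10)] no forcing yet in column 1 (carry-in 0); M=4 is free and consistent — try it. So M=4.
Step 2. [H] adding two 6-digit numbers gives at most 6+1 digits, and here it does — H is that final carry and must be 1, so H=1.
Step 3. [col 1: M + Y ≡ W (mod 10)] no forcing yet in column 1 (carry-in 0); Y=6 is free and consistent — try it ⇒ Y=6.
Step 4. [col 1: M + Y ≡ W (mod 10)] from column 1 (M=4, Y=6, carry-in 0, digits 1,4,6 already taken and all letters distinct): W must equal 0. So W=0.
Step 5. [col 2: H + Q ≡ J (mod 10)] column 2 (H + Q ≡ J (mod 10), carry-in 1) doesn't pin Q yet; pick Q=5 and continue, so Q=5.
Step 6. [col 2: H + Q ≡ J (mod 10)] in column 2 we have H+Q≡J with carry-in 1; given H=1, Q=5 and digits 0,1,4,5,6 already taken and all letters distinct, that pins J to 7, so J=7.
Step 7. [col 3: I + M ≡ Z (mod 10)] no forcing yet in column 3 (carry-in 0); I=8 is free and consistent — try it ⇒ I=8.
Step 8. [col 3: I + M ≡ Z (mod 10)] from column 3 (I=8, M=4, carry-in 0, digits 0,1,4,5,6,7,8 already taken and all letters distinct): Z must equal 2, so Z=2.
Step 9. [col 4: A + Q ≡ N (mod 10)] column 4: given Q=5, carry-in 1, and digits 0,1,2,4,5,6,7,8 already taken and all letters distinct, A+Q≡N (mod 10) forces A=3, so A=3.
Step 10. [col 4: A + Q ≡ N (mod 10)] in column 4 we have A+Q≡N with carry-in 1; given A=3, Q=5 and digits 0,1,2,3,4,5,6,7,8 already taken and all letters distinct, that pins N to 9. So N=9.

Answer: A=3, H=1, I=8, J=7, M=4, N=9, Q=5, W=0, Y=6, Z=2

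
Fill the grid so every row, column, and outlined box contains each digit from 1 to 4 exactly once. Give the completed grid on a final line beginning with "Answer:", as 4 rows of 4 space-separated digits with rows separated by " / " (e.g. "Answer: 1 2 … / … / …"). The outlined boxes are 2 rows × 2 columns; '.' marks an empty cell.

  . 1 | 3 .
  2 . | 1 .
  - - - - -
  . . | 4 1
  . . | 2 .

Step 1. [r1c1∈{4}] r1c1 is down to just 4, so r1c1=4.
Step 2. [r3c1∈{3}] r3c1's peers cover all but 3, so r3c1=3.
Step 3. [r3c2∈{2}] r3c2 has the single candidate 2. So r3c2=2.
Step 4. [r4c1∈{1}] nothing but 1 survives at r4c1, so r4c1=1.
Step 5. [r2c4∈{4}] r2c4 is down to just 4 ⇒ r2c4=4.
Step 6. [r1c4∈{2}] nothing but 2 survives at r1c4 ⇒ r1c4=2.
Step 7. [r4c4∈{3}] r4c4 has the single candidate 3, so r4c4=3.
Step 8. [r4c2∈{4}] r4c2 has the single candidate 4 ⇒ r4c2=4.
Step 9. [r2c2∈{3}] r2c2's peers cover all but 3 ⇒ r2c2=3.

Answer: 4 1 3 2 / 2 3 1 4 / 3 2 4 1 / 1 4 2 3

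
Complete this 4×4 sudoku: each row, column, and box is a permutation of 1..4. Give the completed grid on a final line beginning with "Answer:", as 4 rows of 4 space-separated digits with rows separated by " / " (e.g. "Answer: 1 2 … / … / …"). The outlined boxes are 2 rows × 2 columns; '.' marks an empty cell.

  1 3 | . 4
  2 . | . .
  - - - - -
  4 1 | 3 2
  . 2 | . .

Step 1. [r2c3∈{1}] r2c3's peers cover all but 1, so r2c3=1.
Step 2. [r4c1∈{3}] nothing but 3 survives at r4c1. So r4c1=3.
Step 3. [r2c2∈{4}] r2c2 is down to just 4. So r2c2=4.
Step 4. [r4c4∈{1}] nothing but 1 survives at r4c4. So r4c4=1.
Step 5. [r2c4∈{3}] nothing but 3 survives at r2c4 ⇒ r2c4=3.
Step 6. [r1c3∈{2}] r1c3's peers cover all but 2. So r1c3=2.
Step 7. [r4c3∈{4}] r4c3's peers cover all but 4. So r4c3=4.

Answer: 1 3 2 4 / 2 4 1 3 / 4 1 3 2 / 3 2 4 1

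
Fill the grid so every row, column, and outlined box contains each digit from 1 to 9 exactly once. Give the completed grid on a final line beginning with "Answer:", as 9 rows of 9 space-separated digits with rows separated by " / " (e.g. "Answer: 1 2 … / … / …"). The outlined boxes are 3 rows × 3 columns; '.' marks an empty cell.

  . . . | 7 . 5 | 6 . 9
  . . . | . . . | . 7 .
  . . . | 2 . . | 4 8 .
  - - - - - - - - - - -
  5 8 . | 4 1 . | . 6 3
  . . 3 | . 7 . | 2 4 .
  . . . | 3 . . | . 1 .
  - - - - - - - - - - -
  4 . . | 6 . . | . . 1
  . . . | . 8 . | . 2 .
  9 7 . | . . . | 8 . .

Step 1. [r3c9∈{5}] only 5 remains possible at r3c9 ⇒ r3c9=5.
Step 2. [r7c8∈{3,5,9}] col 8 places 9 nowhere but r7c8 ⇒ r7c8=9.
Step 3. [r9c8∈{3,5}] in col 8, 5 fits only at r9c8, so r9c8=5.
Step 4. [r2c7∈{1,3}] 1 has one home in col 7: r2c7 ⇒ r2c7=1.
Step 5. [r3c6∈{1,3,6,9}] across box 2, 1 lands solely at r3c6. So r3c6=1.
Step 6. [r7c3∈{2,5,8}] 8 has one home in row 7: r7c3. So r7c3=8.
Step 7. [r1c1∈{1,2,3,8}] in row 1, 8 fits only at r1c1, so r1c1=8.
Step 8. [r5c4∈{5,8,9}] 5 has one home in row 5: r5c4. So r5c4=5.
Step 9. [r7c5∈{2,3,5}] 5 has one home in col 5: r7c5, so r7c5=5.
Step 10. [r2c9∈{2}] nothing but 2 survives at r2c9, so r2c9=2.
Step 11. [r6c1∈{2,6,7}] in col 1, 2 fits only at r6c1. So r6c1=2.
Step 12. [r9c5∈{2,3,4}] col 5 places 2 nowhere but r9c5. So r9c5=2.
Step 13. [r9c6∈{3,4}] 3 has one home in row 9: r9c6. So r9c6=3.
Step 14. [r8c6∈{4,7,9}] across box 8, 4 lands solely at r8c6 ⇒ r8c6=4.
Step 15. [r3c1∈{3,6,7}] across col 1, 7 lands solely at r3c1, so r3c1=7.
Step 16. [r1c3∈{1,2,4}] col 3 places 2 nowhere but r1c3. So r1c3=2.
Step 17. [r1c2∈{1,3,4}] row 1 places 1 nowhere but r1c2. So r1c2=1.
Step 18. [r1c5∈{3,4}] row 1 places 4 nowhere but r1c5 ⇒ r1c5=4.
Step 19. [r9c4∈{1}] nothing but 1 survives at r9c4, so r9c4=1.
Step 20. [r9c3∈{6}] only 6 remains possible at r9c3 ⇒ r9c3=6.
Step 21. [r3c3∈{9}] r3c3 has the single candidate 9. So r3c3=9.
Step 22. [r8c3∈{1,5}] col 3 places 1 nowhere but r8c3, so r8c3=1.
Step 23. [r8c1∈{3}] only 3 remains possible at r8c1, so r8c1=3.
Step 24. [r2c1∈{6}] r2c1 is down to just 6, so r2c1=6.
Step 25. [r8c7∈{7}] nothing but 7 survives at r8c7. So r8c7=7.
Step 26. [r2c3∈{4,5}] r2c3 is the only open cell in col 3 admitting 5. So r2c3=5.
Step 27. [r5c9∈{8}] r5c9 is down to just 8, so r5c9=8.
Step 28. [r6c6∈{6,8,9}] 8 has one home in row 6: r6c6. So r6c6=8.
Step 29. [r2c6∈{9}] r2c6's peers cover all but 9, so r2c6=9.
Step 30. [r6c5∈{6,9}] col 5 places 9 nowhere but r6c5, so r6c5=9.
Step 31. [r2c5∈{3}] r2c5's peers cover all but 3, so r2c5=3.
Step 32. [r6c2∈{4,6}] in row 6, 6 fits only at r6c2 ⇒ r6c2=6.
Step 33. [r6c3∈{4,7}] row 6 places 4 nowhere but r6c3, so r6c3=4.
Step 34. [r2c2∈{4}] r2c2 is down to just 4. So r2c2=4.
Step 35. [r5c1∈{1}] r5c1's peers cover all but 1. So r5c1=1.
Step 36. [r7c2∈{2}] r7c2 is down to just 2 ⇒ r7c2=2.
Step 37. [r8c2∈{5}] only 5 remains possible at r8c2. So r8c2=5.
Step 38. [r9c9∈{4}] r9c9 has the single candidate 4, so r9c9=4.
Step 39. [r8c9∈{6}] r8c9's peers cover all but 6. So r8c9=6.
Step 40. [r6c9∈{7}] r6c9's peers cover all but 7, so r6c9=7.
Step 41. [r7c6∈{7}] r7c6's peers cover all but 7, so r7c6=7.
Step 42. [r3c5∈{6}] r3c5 is down to just 6 ⇒ r3c5=6.
Step 43. [r5c6∈{6}] nothing but 6 survives at r5c6 ⇒ r5c6=6.
Step 44. [r7c7∈{3}] nothing but 3 survives at r7c7, so r7c7=3.
Step 45. [r6c7∈{5}] only 5 remains possible at r6c7. So r6c7=5.
Step 46. [r3c2∈{3}] r3c2 has the single candidate 3, so r3c2=3.
Step 47. [r5c2∈{9}] r5c2 has the single candidate 9. So r5c2=9.
Step 48. [r4c3∈{7}] only 7 remains possible at r4c3 ⇒ r4c3=7.
Step 49. [r4c7∈{9}] nothing but 9 survives at r4c7, so r4c7=9.
Step 50. [r1c8∈{3}] nothing but 3 survives at r1c8 ⇒ r1c8=3.
Step 51. [r4c6∈{2}] nothing but 2 survives at r4c6. So r4c6=2.
Step 52. [r2c4∈{8}] nothing but 8 survives at r2c4, so r2c4=8.
Step 53. [r8c4∈{9}] nothing but 9 survives at r8c4, so r8c4=9.

Answer: 8 1 2 7 4 5 6 3 9 / 6 4 5 8 3 9 1 7 2 / 7 3 9 2 6 1 4 8 5 / 5 8 7 4 1 2 9 6 3 / 1 9 3 5 7 6 2 4 8 / 2 6 4 3 9 8 5 1 7 / 4 2 8 6 5 7 3 9 1 / 3 5 1 9 8 4 7 2 6 / 9 7 6 1 2 3 8 5 4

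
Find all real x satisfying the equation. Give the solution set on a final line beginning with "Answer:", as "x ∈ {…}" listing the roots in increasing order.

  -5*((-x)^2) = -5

Step 1. [-5*((-x)^2) = -5] -5·(inner) — divide through by -5 ⇒ div: (-x)^2 = 1.
Step 2. [(-x)^2 = 1] LHS squared, RHS 1 ≥ 0: apply √ (±), so sqrt: -x = 1 or -1.
Step 3. [-x = 1 or -1] flip signs both sides ⇒ neg: x = -1 or 1.

Answer: x ∈ {-1, 1}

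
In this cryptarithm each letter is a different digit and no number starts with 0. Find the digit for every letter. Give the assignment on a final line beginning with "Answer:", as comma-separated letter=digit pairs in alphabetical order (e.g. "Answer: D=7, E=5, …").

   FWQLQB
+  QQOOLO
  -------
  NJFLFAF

Step 1. [col 1: B + O ≡ F (mod 10)] column 1 (B + O ≡ F (mod 10), carry-in 0) doesn't pin F yet; pick F=9 and continue, so F=9.
Step 2. [col 1: B + O ≡ F (mod 10)] several values work for B in column 1 (B + O ≡ F (mod 10), carry-in 0); try B=7. So B=7.
Step 3. [N] adding two 6-digit numbers gives at most 6+1 digits, and here it does — N is that final carry and must be 1. So N=1.
Step 4. [col 1: B + O ≡ F (mod 10)] column 1: given B=7, F=9, carry-in 0, and digits 1,7,9 already taken and all letters distinct, B+O≡F (mod 10) forces O=2, so O=2.
Step 5. [col 2: Q + L ≡ A (mod 10)] column 2 (Q + L ≡ A (mod 10), carry-in 0) doesn't pin L yet; pick L=6 and continue ⇒ L=6.
Step 6. [col 2: Q + L ≡ A (mod 10)] A=0 is one option consistent with column 2 (Q + L ≡ A (mod 10), carry-in 0) — take it. So A=0.
Step 7. [col 2: Q + L ≡ A (mod 10)] column 2: given L=6, A=0, carry-in 0, and digits 0,1,2,6,7,9 already taken and all letters distinct, Q+L≡A (mod 10) forces Q=4, so Q=4.
Step 8. [col 5: W + Q ≡ F (mod 10)] column 5 reads W+Q+carry(0)=F with Q=4, F=9; with digits 0,1,2,4,6,7,9 already taken and all letters distinct, the only value for W is 5 ⇒ W=5.
Step 9. [col 6: F + Q ≡ J (mod 10)] from column 6 (F=9, Q=4, carry-in 0, digits 0,1,2,4,5,6,7,9 already taken and all letters distinct): J must equal 3. So J=3.

Answer: A=0, B=7, F=9, J=3, L=6, N=1, O=2, Q=4, W=5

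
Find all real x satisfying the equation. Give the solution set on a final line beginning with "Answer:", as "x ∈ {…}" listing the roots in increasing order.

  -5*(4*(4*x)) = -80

Step 1. [-5*(4*(4*x)) = -80] divide by the outer -5. So div: 4*(4*x) = 16.
Step 2. [4*(4*x) = 16] leading coefficient 4: divide by 4 ⇒ div: 4*x = 4.
Step 3. [4*x = 4] divide by the outer 4, so div: x = 1.

Answer: x ∈ {1}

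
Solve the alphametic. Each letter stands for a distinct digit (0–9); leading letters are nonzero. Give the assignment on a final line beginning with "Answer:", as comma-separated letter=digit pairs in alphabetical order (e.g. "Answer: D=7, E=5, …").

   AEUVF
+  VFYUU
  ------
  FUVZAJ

Step 1. [col 1: F + U ≡ J (mod 10)] column 1 (F + U ≡ J (mod 10), carry-in 0) doesn't pin F yet; pick F=1 and continue. So F=1.
Step 2. [col 1: F + U ≡ J (mod 10)] several values work for U in column 1 (F + U ≡ J (mod 10), carry-in 0); try U=2. So U=2.
Step 3. [col 1: F + U ≡ J (mod 10)] from column 1 (F=1, U=2, carry-in 0, digits 1,2 already taken and all letters distinct): J must equal 3, so J=3.
Step 4. [col 2: V + U ≡ A (mod 10)] no forcing yet in column 2 (carry-in 0); A=7 is free and consistent — try it, so A=7.
Step 5. [col 2: V + U ≡ A (mod 10)] column 2: given U=2, A=7, carry-in 0, and digits 1,2,3,7 already taken and all letters distinct, V+U≡A (mod 10) forces V=5, so V=5.
Step 6. [col 3: U + Y ≡ Z (mod 10)] no forcing yet in column 3 (carry-in 0); Z=8 is free and consistent — try it, so Z=8.
Step 7. [col 3: U + Y ≡ Z (mod 10)] in column 3 we have U+Y≡Z with carry-in 0; given U=2, Z=8 and digits 1,2,3,5,7,8 already taken and all letters distinct, that pins Y to 6. So Y=6.
Step 8. [col 4: E + F ≡ V (mod 10)] from column 4 (F=1, V=5, carry-in 0, digits 1,2,3,5,6,7,8 already taken and all letters distinct): E must equal 4 ⇒ E=4.

Answer: A=7, E=4, F=1, J=3, U=2, V=5, Y=6, Z=8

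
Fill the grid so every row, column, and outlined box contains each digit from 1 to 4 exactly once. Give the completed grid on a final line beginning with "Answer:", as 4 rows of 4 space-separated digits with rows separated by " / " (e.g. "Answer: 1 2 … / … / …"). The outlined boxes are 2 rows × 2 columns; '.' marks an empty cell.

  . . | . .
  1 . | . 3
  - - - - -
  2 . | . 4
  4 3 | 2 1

Step 1. [r2c3∈{4}] nothing but 4 survives at r2c3. So r2c3=4.
Step 2. [r1c2∈{2,4}] row 1 places 4 nowhere but r1c2. So r1c2=4.
Step 3. [r2c2∈{2}] r2c2 has the single candidate 2 ⇒ r2c2=2.
Step 4. [r3c3∈{3}] r3c3 has the single candidate 3, so r3c3=3.
Step 5. [r1c3∈{1}] r1c3 has the single candidate 1, so r1c3=1.
Step 6. [r3c2∈{1}] nothing but 1 survives at r3c2. So r3c2=1.
Step 7. [r1c1∈{3}] r1c1's peers cover all but 3 ⇒ r1c1=3.
Step 8. [r1c4∈{2}] r1c4's peers cover all but 2 ⇒ r1c4=2.

Answer: 3 4 1 2 / 1 2 4 3 / 2 1 3 4 / 4 3 2 1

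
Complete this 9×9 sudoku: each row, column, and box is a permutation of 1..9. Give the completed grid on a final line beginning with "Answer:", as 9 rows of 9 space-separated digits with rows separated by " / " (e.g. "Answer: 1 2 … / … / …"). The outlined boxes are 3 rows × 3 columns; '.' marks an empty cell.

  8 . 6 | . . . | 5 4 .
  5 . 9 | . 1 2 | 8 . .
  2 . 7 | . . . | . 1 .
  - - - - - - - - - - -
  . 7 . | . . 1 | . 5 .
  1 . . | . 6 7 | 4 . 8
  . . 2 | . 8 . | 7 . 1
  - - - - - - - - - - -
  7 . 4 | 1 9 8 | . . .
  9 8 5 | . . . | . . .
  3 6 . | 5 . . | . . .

Step 1. [r1c9∈{2,3,7,9}] across row 1, 2 lands solely at r1c9, so r1c9=2.
Step 2. [r9c6∈{4}] nothing but 4 survives at r9c6 ⇒ r9c6=4.
Step 3. [r5c3∈{3}] r5c3 has the single candidate 3 ⇒ r5c3=3.
Step 4. [r8c7∈{1,2,3,6}] row 8 places 1 nowhere but r8c7 ⇒ r8c7=1.
Step 5. [r3c4∈{3,4,6,8,9}] 8 has one home in row 3: r3c4. So r3c4=8.
Step 6. [r6c6∈{3,5,9}] r6c6 is the only open cell in box 5 admitting 5. So r6c6=5.
Step 7. [r8c9∈{3,4,6,7}] in row 8, 4 fits only at r8c9 ⇒ r8c9=4.
Step 8. [r9c8∈{2,7,8,9}] r9c8 is the only open cell in row 9 admitting 8 ⇒ r9c8=8.
Step 9. [r7c9∈{3,5,6}] row 7 places 5 nowhere but r7c9 ⇒ r7c9=5.
Step 10. [r7c2∈{2}] only 2 remains possible at r7c2, so r7c2=2.
Step 11. [r3c5∈{3,4,5}] 5 has one home in row 3: r3c5. So r3c5=5.
Step 12. [r2c4∈{3,4,6,7}] across box 2, 4 lands solely at r2c4 ⇒ r2c4=4.
Step 13. [r3c6∈{3,6,9}] box 2 places 6 nowhere but r3c6. So r3c6=6.
Step 14. [r2c2∈{3}] r2c2's peers cover all but 3 ⇒ r2c2=3.
Step 15. [r8c6∈{3}] r8c6's peers cover all but 3, so r8c6=3.
Step 16. [r4c5∈{2,3,4}] 4 has one home in col 5: r4c5, so r4c5=4.
Step 17. [r4c1∈{6}] only 6 remains possible at r4c1, so r4c1=6.
Step 18. [r6c8∈{3,6,9}] r6c8 is the only open cell in row 6 admitting 6. So r6c8=6.
Step 19. [r5c8∈{2,9}] r5c8 is the only open cell in col 8 admitting 9, so r5c8=9.
Step 20. [r4c4∈{2,3,9}] 9 has one home in row 4: r4c4 ⇒ r4c4=9.
Step 21. [r8c8∈{2,7}] r8c8 is the only open cell in col 8 admitting 2 ⇒ r8c8=2.
Step 22. [r8c5∈{7}] nothing but 7 survives at r8c5 ⇒ r8c5=7.
Step 23. [r4c9∈{3}] only 3 remains possible at r4c9 ⇒ r4c9=3.
Step 24. [r9c7∈{9}] r9c7's peers cover all but 9, so r9c7=9.
Step 25. [r2c8∈{7}] only 7 remains possible at r2c8 ⇒ r2c8=7.
Step 26. [r1c4∈{3,7}] row 1 places 7 nowhere but r1c4 ⇒ r1c4=7.
Step 27. [r7c8∈{3}] only 3 remains possible at r7c8 ⇒ r7c8=3.
Step 28. [r6c2∈{4,9}] 9 has one home in row 6: r6c2 ⇒ r6c2=9.
Step 29. [r1c2∈{1}] r1c2 is down to just 1 ⇒ r1c2=1.
Step 30. [r4c7∈{2}] r4c7 is down to just 2 ⇒ r4c7=2.
Step 31. [r8c4∈{6}] nothing but 6 survives at r8c4, so r8c4=6.
Step 32. [r9c9∈{7}] r9c9's peers cover all but 7 ⇒ r9c9=7.
Step 33. [r6c4∈{3}] r6c4 is down to just 3 ⇒ r6c4=3.
Step 34. [r3c7∈{3}] r3c7's peers cover all but 3, so r3c7=3.
Step 35. [r3c2∈{4}] r3c2 is down to just 4. So r3c2=4.
Step 36. [r5c4∈{2}] only 2 remains possible at r5c4. So r5c4=2.
Step 37. [r1c5∈{3}] only 3 remains possible at r1c5, so r1c5=3.
Step 38. [r7c7∈{6}] nothing but 6 survives at r7c7 ⇒ r7c7=6.
Step 39. [r4c3∈{8}] r4c3 has the single candidate 8 ⇒ r4c3=8.
Step 40. [r5c2∈{5}] nothing but 5 survives at r5c2 ⇒ r5c2=5.
Step 41. [r1c6∈{9}] r1c6 is down to just 9. So r1c6=9.
Step 42. [r9c5∈{2}] r9c5 has the single candidate 2, so r9c5=2.
Step 43. [r9c3∈{1}] nothing but 1 survives at r9c3 ⇒ r9c3=1.
Step 44. [r2c9∈{6}] only 6 remains possible at r2c9, so r2c9=6.
Step 45. [r3c9∈{9}] r3c9's peers cover all but 9 ⇒ r3c9=9.
Step 46. [r6c1∈{4}] nothing but 4 survives at r6c1 ⇒ r6c1=4.

Answer: 8 1 6 7 3 9 5 4 2 / 5 3 9 4 1 2 8 7 6 / 2 4 7 8 5 6 3 1 9 / 6 7 8 9 4 1 2 5 3 / 1 5 3 2 6 7 4 9 8 / 4 9 2 3 8 5 7 6 1 / 7 2 4 1 9 8 6 3 5 / 9 8 5 6 7 3 1 2 4 / 3 6 1 5 2 4 9 8 7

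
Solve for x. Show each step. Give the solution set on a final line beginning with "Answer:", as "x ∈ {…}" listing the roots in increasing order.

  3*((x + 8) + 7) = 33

Step 1. [3*((x + 8) + 7) = 33] 3·(inner) — divide through by 3 ⇒ div: (x + 8) + 7 = 11.
Step 2. [(x + 8) + 7 = 11] subtract 7: x sits inside (… + 7). So sub: x + 8 = 4.
Step 3. [x + 8 = 4] subtract 8: x sits inside (… + 8) ⇒ sub: x = -4.

Answer: x ∈ {-4}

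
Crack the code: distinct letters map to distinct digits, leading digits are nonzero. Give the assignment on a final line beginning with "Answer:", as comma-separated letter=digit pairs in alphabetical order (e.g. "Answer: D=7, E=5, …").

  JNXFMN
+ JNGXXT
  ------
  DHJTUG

Step 1. [col 1: N + T ≡ G (mod 10)] no forcing yet in column 1 (carry-in 0); T=7 is free and consistent — try it, so T=7.
Step 2. [col 1: N + T ≡ G (mod 10)] N=6 is one option consistent with column 1 (N + T ≡ G (mod 10), carry-in 0) — take it, so N=6.
Step 3. [col 1: N + T ≡ G (mod 10)] column 1 reads N+T+carry(0)=G with N=6, T=7; with digits 6,7 already taken and all letters distinct, the only value for G is 3. So G=3.
Step 4. [col 2: M + X ≡ U (mod 10)] column 2 (M + X ≡ U (mod 10), carry-in 1) doesn't pin X yet; pick X=1 and continue, so X=1.
Step 5. [col 2: M + X ≡ U (mod 10)] U=0 is one option consistent with column 2 (M + X ≡ U (mod 10), carry-in 1) — take it, so U=0.
Step 6. [col 2: M + X ≡ U (mod 10)] from column 2 (X=1, U=0, carry-in 1, digits 0,1,3,6,7 already taken and all letters distinct): M must equal 8, so M=8.
Step 7. [col 3: F + X ≡ T (mod 10)] from column 3 (X=1, T=7, carry-in 1, digits 0,1,3,6,7,8 already taken and all letters distinct): F must equal 5, so F=5.
Step 8. [col 4: X + G ≡ J (mod 10)] from column 4 (X=1, G=3, carry-in 0, digits 0,1,3,5,6,7,8 already taken and all letters distinct): J must equal 4 ⇒ J=4.
Step 9. [col 5: N + N ≡ H (mod 10)] column 5 reads N+N+carry(0)=H with N=6; with digits 0,1,3,4,5,6,7,8 already taken and all letters distinct, the only value for H is 2 ⇒ H=2.
Step 10. [col 6: J + J ≡ D (mod 10)] in column 6 we have J+J≡D with carry-in 1; given J=4 and digits 0,1,2,3,4,5,6,7,8 already taken and all letters distinct, that pins D to 9, so D=9.

Answer: D=9, F=5, G=3, H=2, J=4, M=8, N=6, T=7, U=0, X=1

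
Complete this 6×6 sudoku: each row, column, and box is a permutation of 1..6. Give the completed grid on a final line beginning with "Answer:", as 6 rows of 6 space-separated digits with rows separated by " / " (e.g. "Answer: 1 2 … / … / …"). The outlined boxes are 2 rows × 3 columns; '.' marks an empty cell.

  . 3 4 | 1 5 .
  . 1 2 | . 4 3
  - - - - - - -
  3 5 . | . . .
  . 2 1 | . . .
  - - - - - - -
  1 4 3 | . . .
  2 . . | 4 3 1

Step 1. [r4c5∈{6}] nothing but 6 survives at r4c5. So r4c5=6.
Step 2. [r2c4∈{6}] only 6 remains possible at r2c4. So r2c4=6.
Step 3. [r3c4∈{2}] r3c4 is down to just 2. So r3c4=2.
Step 4. [r5c6∈{2,5,6}] in row 5, 6 fits only at r5c6. So r5c6=6.
Step 5. [r4c6∈{4,5}] col 6 places 5 nowhere but r4c6 ⇒ r4c6=5.
Step 6. [r6c2∈{6}] only 6 remains possible at r6c2, so r6c2=6.
Step 7. [r3c6∈{4}] nothing but 4 survives at r3c6 ⇒ r3c6=4.
Step 8. [r6c3∈{5}] only 5 remains possible at r6c3, so r6c3=5.
Step 9. [r5c5∈{2}] r5c5's peers cover all but 2, so r5c5=2.
Step 10. [r3c5∈{1}] only 1 remains possible at r3c5 ⇒ r3c5=1.
Step 11. [r1c6∈{2}] nothing but 2 survives at r1c6 ⇒ r1c6=2.
Step 12. [r4c4∈{3}] only 3 remains possible at r4c4. So r4c4=3.
Step 13. [r2c1∈{5}] r2c1 has the single candidate 5. So r2c1=5.
Step 14. [r1c1∈{6}] nothing but 6 survives at r1c1, so r1c1=6.
Step 15. [r3c3∈{6}] only 6 remains possible at r3c3. So r3c3=6.
Step 16. [r5c4∈{5}] r5c4 is down to just 5. So r5c4=5.
Step 17. [r4c1∈{4}] nothing but 4 survives at r4c1 ⇒ r4c1=4.

Answer: 6 3 4 1 5 2 / 5 1 2 6 4 3 / 3 5 6 2 1 4 / 4 2 1 3 6 5 / 1 4 3 5 2 6 / 2 6 5 4 3 1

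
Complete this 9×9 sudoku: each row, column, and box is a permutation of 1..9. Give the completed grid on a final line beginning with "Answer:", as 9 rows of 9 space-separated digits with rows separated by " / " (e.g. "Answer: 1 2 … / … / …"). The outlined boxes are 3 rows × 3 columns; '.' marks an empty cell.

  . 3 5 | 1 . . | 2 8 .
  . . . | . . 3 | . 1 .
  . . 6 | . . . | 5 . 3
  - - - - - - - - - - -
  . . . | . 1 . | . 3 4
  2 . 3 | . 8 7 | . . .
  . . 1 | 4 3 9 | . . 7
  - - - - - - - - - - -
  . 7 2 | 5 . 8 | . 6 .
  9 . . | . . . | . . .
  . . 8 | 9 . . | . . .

Step 1. [r7c5∈{4}] only 4 remains possible at r7c5 ⇒ r7c5=4.
Step 2. [r5c2∈{4,5,6,9}] across row 5, 4 lands solely at r5c2 ⇒ r5c2=4.
Step 3. [r5c4∈{6}] nothing but 6 survives at r5c4. So r5c4=6.
Step 4. [r2c5∈{2,5,6,7,9}] r2c5 is the only open cell in row 2 admitting 5, so r2c5=5.
Step 5. [r8c9∈{1,2,5,8}] across col 9, 8 lands solely at r8c9 ⇒ r8c9=8.
Step 6. [r9c9∈{1,2,5}] in col 9, 2 fits only at r9c9. So r9c9=2.
Step 7. [r4c4∈{2}] nothing but 2 survives at r4c4. So r4c4=2.
Step 8. [r8c3∈{4}] r8c3's peers cover all but 4, so r8c3=4.
Step 9. [r5c9∈{1,5,9}] 5 has one home in col 9: r5c9. So r5c9=5.
Step 10. [r7c9∈{1,9}] r7c9 is the only open cell in col 9 admitting 1. So r7c9=1.
Step 11. [r7c7∈{3,9}] in row 7, 9 fits only at r7c7 ⇒ r7c7=9.
Step 12. [r2c2∈{2,8,9}] across row 2, 2 lands solely at r2c2. So r2c2=2.
Step 13. [r4c6∈{5}] r4c6 has the single candidate 5, so r4c6=5.
Step 14. [r8c4∈{3,7}] in col 4, 3 fits only at r8c4. So r8c4=3.
Step 15. [r8c7∈{7}] r8c7's peers cover all but 7. So r8c7=7.
Step 16. [r3c8∈{4,7,9}] col 8 places 7 nowhere but r3c8 ⇒ r3c8=7.
Step 17. [r2c4∈{7,8}] col 4 places 7 nowhere but r2c4 ⇒ r2c4=7.
Step 18. [r2c1∈{4,8}] in row 2, 8 fits only at r2c1, so r2c1=8.
Step 19. [r2c3∈{9}] nothing but 9 survives at r2c3, so r2c3=9.
Step 20. [r3c2∈{1}] r3c2's peers cover all but 1 ⇒ r3c2=1.
Step 21. [r9c1∈{1,3,5,6}] col 1 places 1 nowhere but r9c1 ⇒ r9c1=1.
Step 22. [r9c6∈{6}] nothing but 6 survives at r9c6 ⇒ r9c6=6.
Step 23. [r9c2∈{5}] r9c2's peers cover all but 5. So r9c2=5.
Step 24. [r1c9∈{6,9}] across col 9, 9 lands solely at r1c9 ⇒ r1c9=9.
Step 25. [r1c6∈{4}] r1c6's peers cover all but 4, so r1c6=4.
Step 26. [r3c6∈{2}] r3c6 is down to just 2. So r3c6=2.
Step 27. [r8c2∈{6}] r8c2 has the single candidate 6. So r8c2=6.
Step 28. [r6c2∈{8}] only 8 remains possible at r6c2, so r6c2=8.
Step 29. [r6c7∈{6}] only 6 remains possible at r6c7. So r6c7=6.
Step 30. [r9c8∈{4}] only 4 remains possible at r9c8. So r9c8=4.
Step 31. [r4c3∈{7}] r4c3 has the single candidate 7. So r4c3=7.
Step 32. [r5c8∈{9}] r5c8's peers cover all but 9. So r5c8=9.
Step 33. [r2c7∈{4}] r2c7's peers cover all but 4, so r2c7=4.
Step 34. [r4c7∈{8}] only 8 remains possible at r4c7, so r4c7=8.
Step 35. [r4c1∈{6}] only 6 remains possible at r4c1 ⇒ r4c1=6.
Step 36. [r9c7∈{3}] only 3 remains possible at r9c7 ⇒ r9c7=3.
Step 37. [r2c9∈{6}] r2c9's peers cover all but 6 ⇒ r2c9=6.
Step 38. [r1c1∈{7}] r1c1 is down to just 7 ⇒ r1c1=7.
Step 39. [r3c5∈{9}] nothing but 9 survives at r3c5 ⇒ r3c5=9.
Step 40. [r3c4∈{8}] r3c4 is down to just 8, so r3c4=8.
Step 41. [r8c8∈{5}] r8c8's peers cover all but 5. So r8c8=5.
Step 42. [r8c6∈{1}] only 1 remains possible at r8c6, so r8c6=1.
Step 43. [r8c5∈{2}] r8c5 is down to just 2. So r8c5=2.
Step 44. [r1c5∈{6}] r1c5 is down to just 6, so r1c5=6.
Step 45. [r7c1∈{3}] nothing but 3 survives at r7c1 ⇒ r7c1=3.
Step 46. [r4c2∈{9}] nothing but 9 survives at r4c2, so r4c2=9.
Step 47. [r3c1∈{4}] r3c1 has the single candidate 4 ⇒ r3c1=4.
Step 48. [r9c5∈{7}] only 7 remains possible at r9c5. So r9c5=7.
Step 49. [r6c8∈{2}] only 2 remains possible at r6c8 ⇒ r6c8=2.
Step 50. [r5c7∈{1}] r5c7 is down to just 1, so r5c7=1.
Step 51. [r6c1∈{5}] r6c1 has the single candidate 5. So r6c1=5.

Answer: 7 3 5 1 6 4 2 8 9 / 8 2 9 7 5 3 4 1 6 / 4 1 6 8 9 2 5 7 3 / 6 9 7 2 1 5 8 3 4 / 2 4 3 6 8 7 1 9 5 / 5 8 1 4 3 9 6 2 7 / 3 7 2 5 4 8 9 6 1 / 9 6 4 3 2 1 7 5 8 / 1 5 8 9 7 6 3 4 2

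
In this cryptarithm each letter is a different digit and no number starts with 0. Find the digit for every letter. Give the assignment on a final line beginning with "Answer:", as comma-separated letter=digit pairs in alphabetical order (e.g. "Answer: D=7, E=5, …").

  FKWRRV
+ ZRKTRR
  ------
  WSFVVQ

Step 1. [col 1: V + R ≡ Q (mod 10)] R=3 is one option consistent with column 1 (V + R ≡ Q (mod 10), carry-in 0) — take it, so R=3.
Step 2. [col 1: V + R ≡ Q (mod 10)] several values work for Q in column 1 (V + R ≡ Q (mod 10), carry-in 0); try Q=0 ⇒ Q=0.
Step 3. [col 1: V + R ≡ Q (mod 10)] from column 1 (R=3, Q=0, carry-in 0, digits 0,3 already taken and all letters distinct): V must equal 7. So V=7.
Step 4. [col 3: R + T ≡ V (mod 10)] from column 3 (R=3, V=7, carry-in 0, digits 0,3,7 already taken and all letters distinct): T must equal 4 ⇒ T=4.
Step 5. [col 4: W + K ≡ F (mod 10)] column 4 (W + K ≡ F (mod 10), carry-in 0) doesn't pin W yet; pick W=9 and continue, so W=9.
Step 6. [col 4: W + K ≡ F (mod 10)] K=2 is one option consistent with column 4 (W + K ≡ F (mod 10), carry-in 0) — take it. So K=2.
Step 7. [col 4: W + K ≡ F (mod 10)] column 4 reads W+K+carry(0)=F with W=9, K=2; with digits 0,2,3,4,7,9 already taken and all letters distinct, the only value for F is 1 ⇒ F=1.
Step 8. [col 5: K + R ≡ S (mod 10)] in column 5 we have K+R≡S with carry-in 1; given K=2, R=3 and digits 0,1,2,3,4,7,9 already taken and all letters distinct, that pins S to 6. So S=6.
Step 9. [col 6: F + Z ≡ W (mod 10)] from column 6 (F=1, W=9, carry-in 0, digits 0,1,2,3,4,6,7,9 already taken and all letters distinct): Z must equal 8 ⇒ Z=8.

Answer: F=1, K=2, Q=0, R=3, S=6, T=4, V=7, W=9, Z=8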